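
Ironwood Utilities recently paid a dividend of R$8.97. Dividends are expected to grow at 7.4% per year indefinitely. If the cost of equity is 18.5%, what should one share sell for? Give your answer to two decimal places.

R$86.79

Gordon growth model: P₀ = D₁/(r − g). D₁ = 8.97 × (1 + 0.074) = 9.6338.
P₀ = 9.6338 / (0.185 − 0.074) = 9.6338 / 0.111 = 86.7908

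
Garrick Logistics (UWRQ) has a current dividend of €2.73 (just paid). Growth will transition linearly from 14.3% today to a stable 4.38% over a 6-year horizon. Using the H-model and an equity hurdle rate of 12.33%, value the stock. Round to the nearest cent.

€46.06

H-model: P₀ = D₀[(1+g_L) + H(g_S−g_L)]/(r−g_L), with H = 6/2 = 3.
P₀ = 2.73 × [(1+0.0438) + 3×(0.143−0.0438)] / (0.1233−0.0438)
   = 2.73 × 1.3414 / 0.0795 = 46.0632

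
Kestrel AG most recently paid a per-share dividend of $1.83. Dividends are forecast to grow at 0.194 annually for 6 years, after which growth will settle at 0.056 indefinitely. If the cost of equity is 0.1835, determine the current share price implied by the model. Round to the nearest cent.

Two-stage DDM. Project D₁…D_6 at 0.194, terminal growth 0.056, discount at r = 0.1835.
D_1 = 2.1850
D_2 = 2.6089
D_3 = 3.1150
D_4 = 3.7194
D_5 = 4.4409
D_6 = 5.3025
Terminal value at t=6: TV = D_7/(r−g) = 5.5994/(0.1835−0.056) = 43.9168
P₀ = 2.1850/(1+0.1835)^1 + 2.6089/(1+0.1835)^2 + 3.1150/(1+0.1835)^3 + 3.7194/(1+0.1835)^4 + 4.4409/(1+0.1835)^5 + 5.3025/(1+0.1835)^6 + 43.9168/(1+0.1835)^6 = 27.3077

$27.31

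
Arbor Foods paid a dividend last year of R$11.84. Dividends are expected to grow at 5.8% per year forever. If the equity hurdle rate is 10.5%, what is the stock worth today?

R$266.53

Gordon growth model: P₀ = D₁/(r − g). D₁ = 11.84 × (1 + 0.058) = 12.5267.
P₀ = 12.5267 / (0.105 − 0.058) = 12.5267 / 0.047 = 266.5260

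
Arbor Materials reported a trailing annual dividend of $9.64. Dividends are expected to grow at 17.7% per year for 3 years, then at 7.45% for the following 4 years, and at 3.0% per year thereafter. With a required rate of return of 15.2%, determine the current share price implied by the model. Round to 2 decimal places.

Three-stage DDM. Project D₁…D_7; terminal Gordon value at t=7 with g = 0.03; discount at r = 0.152.
D_1 = 11.3463
D_2 = 13.3546
D_3 = 15.7183
D_4 = 16.8893
D_5 = 18.1476
D_6 = 19.4996
D_7 = 20.9523
TV_7 = 21.5809/(0.152−0.03) = 176.8925
P₀ = Σ Dₜ/(1+r)ᵗ + TV_7/(1+r)^7 = 130.5484

$130.55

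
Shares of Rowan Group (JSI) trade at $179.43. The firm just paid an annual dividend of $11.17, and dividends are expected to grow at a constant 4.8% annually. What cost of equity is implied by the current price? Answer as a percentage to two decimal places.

11.32%

Rearranging the constant-growth DDM: r = D₁/P₀ + g.
D₁ = 11.17 × (1 + 0.048) = 11.7062.
r = 11.7062 / 179.43 + 0.048 = 0.06524 + 0.048 = 0.11324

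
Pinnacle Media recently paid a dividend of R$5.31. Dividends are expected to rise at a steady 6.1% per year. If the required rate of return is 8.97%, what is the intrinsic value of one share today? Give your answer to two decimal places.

R$196.30

Gordon growth model: P₀ = D₁/(r − g). D₁ = 5.31 × (1 + 0.061) = 5.6339.
P₀ = 5.6339 / (0.0897 − 0.061) = 5.6339 / 0.0287 = 196.3035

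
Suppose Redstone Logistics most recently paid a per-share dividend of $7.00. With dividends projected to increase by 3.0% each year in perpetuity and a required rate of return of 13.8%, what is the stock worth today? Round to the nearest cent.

Gordon growth model: P₀ = D₁/(r − g). D₁ = 7.00 × (1 + 0.03) = 7.2100.
P₀ = 7.2100 / (0.138 − 0.03) = 7.2100 / 0.108 = 66.7593

$66.76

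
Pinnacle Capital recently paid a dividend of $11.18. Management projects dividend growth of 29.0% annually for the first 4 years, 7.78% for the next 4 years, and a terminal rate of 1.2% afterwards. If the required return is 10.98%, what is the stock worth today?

Three-stage DDM. Project D₁…D_8; terminal Gordon value at t=8 with g = 0.012; discount at r = 0.1098.
D_1 = 14.4222
D_2 = 18.6046
D_3 = 24.0000
D_4 = 30.9600
D_5 = 33.3687
D_6 = 35.9647
D_7 = 38.7628
D_8 = 41.7785
TV_8 = 42.2799/(0.1098−0.012) = 432.3097
P₀ = Σ Dₜ/(1+r)ᵗ + TV_8/(1+r)^8 = 329.8476

$329.85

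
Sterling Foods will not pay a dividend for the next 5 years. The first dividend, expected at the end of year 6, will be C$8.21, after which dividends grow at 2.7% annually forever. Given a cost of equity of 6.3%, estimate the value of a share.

C$168.03

Deferred-dividend DDM. At t=5 the remaining stream is a growing perpetuity with first payment D_6 = 8.21.
V_5 = D_6/(r−g) = 8.21/(0.063−0.027) = 228.0556
P₀ = V_5/(1+r)^5 = 228.0556/(1+0.063)^5 = 168.0252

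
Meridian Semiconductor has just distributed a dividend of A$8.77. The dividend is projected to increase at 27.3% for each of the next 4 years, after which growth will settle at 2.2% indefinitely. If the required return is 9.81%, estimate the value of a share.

A$264.18

Two-stage DDM. Project D₁…D_4 at 0.273, terminal growth 0.022, discount at r = 0.0981.
D_1 = 11.1642
D_2 = 14.2120
D_3 = 18.0919
D_4 = 23.0310
Terminal value at t=4: TV = D_5/(r−g) = 23.5377/(0.0981−0.022) = 309.2997
P₀ = 11.1642/(1+0.0981)^1 + 14.2120/(1+0.0981)^2 + 18.0919/(1+0.0981)^3 + 23.0310/(1+0.0981)^4 + 309.2997/(1+0.0981)^4 = 264.1778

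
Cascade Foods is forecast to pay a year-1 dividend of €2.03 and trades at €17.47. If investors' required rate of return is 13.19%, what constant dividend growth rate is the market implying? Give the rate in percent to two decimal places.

From P₀ = D₁/(r − g), the implied growth is g = r − D₁/P₀.
g = 0.1319 − 2.03/17.47 = 0.1319 − 0.11620 = 0.01570

1.57%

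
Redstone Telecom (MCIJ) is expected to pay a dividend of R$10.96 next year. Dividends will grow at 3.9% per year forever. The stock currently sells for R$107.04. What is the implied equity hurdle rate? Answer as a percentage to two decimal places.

14.14%

Rearranging the constant-growth DDM: r = D₁/P₀ + g.
r = 10.9600 / 107.04 + 0.039 = 0.10239 + 0.039 = 0.14139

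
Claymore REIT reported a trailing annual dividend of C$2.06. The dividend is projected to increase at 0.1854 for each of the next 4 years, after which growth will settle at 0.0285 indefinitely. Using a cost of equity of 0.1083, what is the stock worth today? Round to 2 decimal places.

Two-stage DDM. Project D₁…D_4 at 0.1854, terminal growth 0.0285, discount at r = 0.1083.
D_1 = 2.4419
D_2 = 2.8947
D_3 = 3.4313
D_4 = 4.0675
Terminal value at t=4: TV = D_5/(r−g) = 4.1834/(0.1083−0.0285) = 52.4238
P₀ = 2.4419/(1+0.1083)^1 + 2.8947/(1+0.1083)^2 + 3.4313/(1+0.1083)^3 + 4.0675/(1+0.1083)^4 + 52.4238/(1+0.1083)^4 = 44.5218

C$44.52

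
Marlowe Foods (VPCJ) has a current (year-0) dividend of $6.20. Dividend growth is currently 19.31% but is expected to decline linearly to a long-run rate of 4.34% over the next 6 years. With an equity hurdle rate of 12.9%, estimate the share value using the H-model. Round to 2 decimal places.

H-model: P₀ = D₀[(1+g_L) + H(g_S−g_L)]/(r−g_L), with H = 6/2 = 3.
P₀ = 6.20 × [(1+0.0434) + 3×(0.1931−0.0434)] / (0.129−0.0434)
   = 6.20 × 1.4925 / 0.0856 = 108.1016

$108.10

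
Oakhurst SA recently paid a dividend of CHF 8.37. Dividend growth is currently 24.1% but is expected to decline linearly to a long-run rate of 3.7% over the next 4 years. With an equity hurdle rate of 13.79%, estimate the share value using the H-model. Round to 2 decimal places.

H-model: P₀ = D₀[(1+g_L) + H(g_S−g_L)]/(r−g_L), with H = 4/2 = 2.
P₀ = 8.37 × [(1+0.037) + 2×(0.241−0.037)] / (0.1379−0.037)
   = 8.37 × 1.4450 / 0.1009 = 119.8677

CHF 119.87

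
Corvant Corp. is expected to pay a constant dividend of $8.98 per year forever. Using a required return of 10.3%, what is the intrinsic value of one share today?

$87.18

Zero-growth DDM (perpetuity): P₀ = D/r = 8.98 / 0.103 = 87.1845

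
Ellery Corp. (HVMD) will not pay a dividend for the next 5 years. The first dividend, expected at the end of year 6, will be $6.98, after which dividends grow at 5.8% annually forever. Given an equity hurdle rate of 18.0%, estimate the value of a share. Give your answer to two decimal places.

Deferred-dividend DDM. At t=5 the remaining stream is a growing perpetuity with first payment D_6 = 6.98.
V_5 = D_6/(r−g) = 6.98/(0.18−0.058) = 57.2131
P₀ = V_5/(1+r)^5 = 57.2131/(1+0.18)^5 = 25.0084

$25.01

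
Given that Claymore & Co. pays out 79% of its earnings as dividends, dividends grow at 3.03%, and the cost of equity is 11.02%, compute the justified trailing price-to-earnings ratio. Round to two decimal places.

10.19

Justified trailing P/E = b(1+g)/(r−g) = 0.79×(1+0.0303)/(0.1102−0.0303) = 10.1869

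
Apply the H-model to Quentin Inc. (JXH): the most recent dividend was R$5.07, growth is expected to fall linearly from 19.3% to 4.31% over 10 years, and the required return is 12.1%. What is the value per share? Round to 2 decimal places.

H-model: P₀ = D₀[(1+g_L) + H(g_S−g_L)]/(r−g_L), with H = 10/2 = 5.
P₀ = 5.07 × [(1+0.0431) + 5×(0.193−0.0431)] / (0.121−0.0431)
   = 5.07 × 1.7926 / 0.0779 = 116.6686

R$116.67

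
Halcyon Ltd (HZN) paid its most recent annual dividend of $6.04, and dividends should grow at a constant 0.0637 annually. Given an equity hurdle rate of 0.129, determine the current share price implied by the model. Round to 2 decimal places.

$98.39

Gordon growth model: P₀ = D₁/(r − g). D₁ = 6.04 × (1 + 0.0637) = 6.4247.
P₀ = 6.4247 / (0.129 − 0.0637) = 6.4247 / 0.0653 = 98.3882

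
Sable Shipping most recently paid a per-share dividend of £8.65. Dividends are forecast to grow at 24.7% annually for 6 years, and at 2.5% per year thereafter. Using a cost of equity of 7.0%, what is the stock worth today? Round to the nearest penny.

Two-stage DDM. Project D₁…D_6 at 0.247, terminal growth 0.025, discount at r = 0.07.
D_1 = 10.7866
D_2 = 13.4508
D_3 = 16.7732
D_4 = 20.9162
D_5 = 26.0824
D_6 = 32.5248
Terminal value at t=6: TV = D_7/(r−g) = 33.3379/(0.07−0.025) = 740.8430
P₀ = 10.7866/(1+0.07)^1 + 13.4508/(1+0.07)^2 + 16.7732/(1+0.07)^3 + 20.9162/(1+0.07)^4 + 26.0824/(1+0.07)^5 + 32.5248/(1+0.07)^6 + 740.8430/(1+0.07)^6 = 585.4022

£585.40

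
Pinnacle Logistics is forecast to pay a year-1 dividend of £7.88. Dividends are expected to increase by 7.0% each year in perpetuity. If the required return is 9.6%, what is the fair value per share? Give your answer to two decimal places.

Gordon growth model: P₀ = D₁/(r − g), with D₁ = 7.88 given directly.
P₀ = 7.8800 / (0.096 − 0.07) = 7.8800 / 0.026 = 303.0769

£303.08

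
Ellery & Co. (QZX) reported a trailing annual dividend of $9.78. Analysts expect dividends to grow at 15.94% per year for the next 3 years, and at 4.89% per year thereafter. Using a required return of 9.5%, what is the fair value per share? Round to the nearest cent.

$297.07

Two-stage DDM. Project D₁…D_3 at 0.1594, terminal growth 0.0489, discount at r = 0.095.
D_1 = 11.3389
D_2 = 13.1464
D_3 = 15.2419
Terminal value at t=3: TV = D_4/(r−g) = 15.9872/(0.095−0.0489) = 346.7943
P₀ = 11.3389/(1+0.095)^1 + 13.1464/(1+0.095)^2 + 15.2419/(1+0.095)^3 + 346.7943/(1+0.095)^3 = 297.0656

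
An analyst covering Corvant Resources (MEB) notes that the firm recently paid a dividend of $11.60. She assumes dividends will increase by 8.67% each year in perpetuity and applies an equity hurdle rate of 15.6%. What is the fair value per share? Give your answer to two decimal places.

Gordon growth model: P₀ = D₁/(r − g). D₁ = 11.60 × (1 + 0.0867) = 12.6057.
P₀ = 12.6057 / (0.156 − 0.0867) = 12.6057 / 0.0693 = 181.9007

$181.90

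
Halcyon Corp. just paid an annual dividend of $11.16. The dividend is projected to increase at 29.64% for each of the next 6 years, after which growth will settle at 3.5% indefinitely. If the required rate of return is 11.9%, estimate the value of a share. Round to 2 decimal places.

$448.13

Two-stage DDM. Project D₁…D_6 at 0.2964, terminal growth 0.035, discount at r = 0.119.
D_1 = 14.4678
D_2 = 18.7561
D_3 = 24.3154
D_4 = 31.5225
D_5 = 40.8657
D_6 = 52.9783
Terminal value at t=6: TV = D_7/(r−g) = 54.8326/(0.119−0.035) = 652.7688
P₀ = 14.4678/(1+0.119)^1 + 18.7561/(1+0.119)^2 + 24.3154/(1+0.119)^3 + 31.5225/(1+0.119)^4 + 40.8657/(1+0.119)^5 + 52.9783/(1+0.119)^6 + 652.7688/(1+0.119)^6 = 448.1337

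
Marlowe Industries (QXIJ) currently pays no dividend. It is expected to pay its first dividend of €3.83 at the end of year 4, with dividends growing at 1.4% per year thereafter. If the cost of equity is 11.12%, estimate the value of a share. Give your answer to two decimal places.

Deferred-dividend DDM. At t=3 the remaining stream is a growing perpetuity with first payment D_4 = 3.83.
V_3 = D_4/(r−g) = 3.83/(0.1112−0.014) = 39.4033
P₀ = V_3/(1+r)^3 = 39.4033/(1+0.1112)^3 = 28.7181

€28.72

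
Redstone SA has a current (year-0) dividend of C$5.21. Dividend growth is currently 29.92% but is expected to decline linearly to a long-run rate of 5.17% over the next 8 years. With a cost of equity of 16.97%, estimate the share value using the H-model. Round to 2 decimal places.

C$90.15

H-model: P₀ = D₀[(1+g_L) + H(g_S−g_L)]/(r−g_L), with H = 8/2 = 4.
P₀ = 5.21 × [(1+0.0517) + 4×(0.2992−0.0517)] / (0.1697−0.0517)
   = 5.21 × 2.0417 / 0.118 = 90.1462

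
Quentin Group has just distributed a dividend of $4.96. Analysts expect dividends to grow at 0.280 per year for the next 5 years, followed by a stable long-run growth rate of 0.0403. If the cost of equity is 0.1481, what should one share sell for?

$117.22

Two-stage DDM. Project D₁…D_5 at 0.28, terminal growth 0.0403, discount at r = 0.1481.
D_1 = 6.3488
D_2 = 8.1265
D_3 = 10.4019
D_4 = 13.3144
D_5 = 17.0424
Terminal value at t=5: TV = D_6/(r−g) = 17.7292/(0.1481−0.0403) = 164.4642
P₀ = 6.3488/(1+0.1481)^1 + 8.1265/(1+0.1481)^2 + 10.4019/(1+0.1481)^3 + 13.3144/(1+0.1481)^4 + 17.0424/(1+0.1481)^5 + 164.4642/(1+0.1481)^5 = 117.2215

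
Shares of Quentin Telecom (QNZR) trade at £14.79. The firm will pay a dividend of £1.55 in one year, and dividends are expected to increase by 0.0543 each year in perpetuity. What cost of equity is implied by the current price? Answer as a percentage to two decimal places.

Rearranging the constant-growth DDM: r = D₁/P₀ + g.
r = 1.5500 / 14.79 + 0.0543 = 0.10480 + 0.0543 = 0.15910

15.91%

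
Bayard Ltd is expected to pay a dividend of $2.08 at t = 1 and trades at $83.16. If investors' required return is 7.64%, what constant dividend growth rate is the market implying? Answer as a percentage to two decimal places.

5.14%

From P₀ = D₁/(r − g), the implied growth is g = r − D₁/P₀.
g = 0.0764 − 2.08/83.16 = 0.0764 − 0.02501 = 0.05139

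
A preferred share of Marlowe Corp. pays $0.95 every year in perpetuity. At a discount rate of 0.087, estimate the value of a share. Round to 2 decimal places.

Zero-growth DDM (perpetuity): P₀ = D/r = 0.95 / 0.087 = 10.9195

$10.92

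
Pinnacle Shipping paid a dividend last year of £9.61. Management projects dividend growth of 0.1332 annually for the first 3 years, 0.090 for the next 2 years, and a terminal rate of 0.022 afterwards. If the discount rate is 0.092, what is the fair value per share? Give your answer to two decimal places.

Three-stage DDM. Project D₁…D_5; terminal Gordon value at t=5 with g = 0.022; discount at r = 0.092.
D_1 = 10.8901
D_2 = 12.3406
D_3 = 13.9844
D_4 = 15.2430
D_5 = 16.6148
TV_5 = 16.9804/(0.092−0.022) = 242.5766
P₀ = Σ Dₜ/(1+r)ᵗ + TV_5/(1+r)^5 = 208.7000

£208.70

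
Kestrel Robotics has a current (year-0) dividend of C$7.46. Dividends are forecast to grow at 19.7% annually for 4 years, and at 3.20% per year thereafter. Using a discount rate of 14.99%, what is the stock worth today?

C$109.70

Two-stage DDM. Project D₁…D_4 at 0.197, terminal growth 0.032, discount at r = 0.1499.
D_1 = 8.9296
D_2 = 10.6888
D_3 = 12.7944
D_4 = 15.3149
Terminal value at t=4: TV = D_5/(r−g) = 15.8050/(0.1499−0.032) = 134.0545
P₀ = 8.9296/(1+0.1499)^1 + 10.6888/(1+0.1499)^2 + 12.7944/(1+0.1499)^3 + 15.3149/(1+0.1499)^4 + 134.0545/(1+0.1499)^4 = 109.6961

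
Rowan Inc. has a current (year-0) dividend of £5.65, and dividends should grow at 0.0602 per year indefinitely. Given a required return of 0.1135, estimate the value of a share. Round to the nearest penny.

Gordon growth model: P₀ = D₁/(r − g). D₁ = 5.65 × (1 + 0.0602) = 5.9901.
P₀ = 5.9901 / (0.1135 − 0.0602) = 5.9901 / 0.0533 = 112.3852

£112.39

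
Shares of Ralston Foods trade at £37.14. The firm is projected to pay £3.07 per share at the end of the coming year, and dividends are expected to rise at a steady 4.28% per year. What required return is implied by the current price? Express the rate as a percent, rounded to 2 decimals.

Rearranging the constant-growth DDM: r = D₁/P₀ + g.
r = 3.0700 / 37.14 + 0.0428 = 0.08266 + 0.0428 = 0.12546

12.55%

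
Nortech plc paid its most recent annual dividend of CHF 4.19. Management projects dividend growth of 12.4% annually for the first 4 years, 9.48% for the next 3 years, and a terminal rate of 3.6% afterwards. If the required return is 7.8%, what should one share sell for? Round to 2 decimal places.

Three-stage DDM. Project D₁…D_7; terminal Gordon value at t=7 with g = 0.036; discount at r = 0.078.
D_1 = 4.7096
D_2 = 5.2935
D_3 = 5.9499
D_4 = 6.6877
D_5 = 7.3217
D_6 = 8.0158
D_7 = 8.7757
TV_7 = 9.0917/(0.078−0.036) = 216.4682
P₀ = Σ Dₜ/(1+r)ᵗ + TV_7/(1+r)^7 = 161.9072

CHF 161.91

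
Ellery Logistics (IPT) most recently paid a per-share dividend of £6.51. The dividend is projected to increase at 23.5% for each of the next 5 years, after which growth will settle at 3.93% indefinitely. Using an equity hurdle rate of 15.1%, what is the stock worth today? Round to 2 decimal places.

Two-stage DDM. Project D₁…D_5 at 0.235, terminal growth 0.0393, discount at r = 0.151.
D_1 = 8.0398
D_2 = 9.9292
D_3 = 12.2626
D_4 = 15.1443
D_5 = 18.7032
Terminal value at t=5: TV = D_6/(r−g) = 19.4382/(0.151−0.0393) = 174.0217
P₀ = 8.0398/(1+0.151)^1 + 9.9292/(1+0.151)^2 + 12.2626/(1+0.151)^3 + 15.1443/(1+0.151)^4 + 18.7032/(1+0.151)^5 + 174.0217/(1+0.151)^5 = 126.5534

£126.55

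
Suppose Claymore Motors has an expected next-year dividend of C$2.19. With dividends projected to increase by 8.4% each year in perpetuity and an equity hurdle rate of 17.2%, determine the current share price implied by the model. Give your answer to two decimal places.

C$24.89

Gordon growth model: P₀ = D₁/(r − g), with D₁ = 2.19 given directly.
P₀ = 2.1900 / (0.172 − 0.084) = 2.1900 / 0.088 = 24.8864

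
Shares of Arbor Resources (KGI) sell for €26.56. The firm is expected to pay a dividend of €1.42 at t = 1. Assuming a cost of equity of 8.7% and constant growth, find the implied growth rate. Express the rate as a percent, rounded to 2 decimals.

From P₀ = D₁/(r − g), the implied growth is g = r − D₁/P₀.
g = 0.087 − 1.42/26.56 = 0.087 − 0.05346 = 0.03354

3.35%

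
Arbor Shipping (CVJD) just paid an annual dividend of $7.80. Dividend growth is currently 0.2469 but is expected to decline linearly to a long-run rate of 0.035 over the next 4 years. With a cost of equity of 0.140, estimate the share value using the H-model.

$108.37

H-model: P₀ = D₀[(1+g_L) + H(g_S−g_L)]/(r−g_L), with H = 4/2 = 2.
P₀ = 7.80 × [(1+0.035) + 2×(0.2469−0.035)] / (0.14−0.035)
   = 7.80 × 1.4588 / 0.105 = 108.3680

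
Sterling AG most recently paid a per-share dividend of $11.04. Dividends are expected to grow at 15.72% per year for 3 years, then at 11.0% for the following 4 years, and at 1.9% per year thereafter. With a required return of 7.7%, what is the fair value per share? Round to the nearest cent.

Three-stage DDM. Project D₁…D_7; terminal Gordon value at t=7 with g = 0.019; discount at r = 0.077.
D_1 = 12.7755
D_2 = 14.7838
D_3 = 17.1078
D_4 = 18.9897
D_5 = 21.0785
D_6 = 23.3972
D_7 = 25.9709
TV_7 = 26.4643/(0.077−0.019) = 456.2811
P₀ = Σ Dₜ/(1+r)ᵗ + TV_7/(1+r)^7 = 368.8773

$368.88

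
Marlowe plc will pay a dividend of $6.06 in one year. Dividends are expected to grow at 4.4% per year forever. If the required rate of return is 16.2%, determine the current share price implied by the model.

Gordon growth model: P₀ = D₁/(r − g), with D₁ = 6.06 given directly.
P₀ = 6.0600 / (0.162 − 0.044) = 6.0600 / 0.118 = 51.3559

$51.36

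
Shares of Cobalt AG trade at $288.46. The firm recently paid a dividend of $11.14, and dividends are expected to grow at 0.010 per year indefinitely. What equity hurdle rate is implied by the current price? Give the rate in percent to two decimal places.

4.90%

Rearranging the constant-growth DDM: r = D₁/P₀ + g.
D₁ = 11.14 × (1 + 0.01) = 11.2514.
r = 11.2514 / 288.46 + 0.01 = 0.03901 + 0.01 = 0.04901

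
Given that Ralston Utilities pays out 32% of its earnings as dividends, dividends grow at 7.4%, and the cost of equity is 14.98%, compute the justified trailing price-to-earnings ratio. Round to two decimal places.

Justified trailing P/E = b(1+g)/(r−g) = 0.32×(1+0.074)/(0.1498−0.074) = 4.5340

4.53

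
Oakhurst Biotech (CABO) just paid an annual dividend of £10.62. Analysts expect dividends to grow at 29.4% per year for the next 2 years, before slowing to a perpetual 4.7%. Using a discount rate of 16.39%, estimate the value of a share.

Two-stage DDM. Project D₁…D_2 at 0.294, terminal growth 0.047, discount at r = 0.1639.
D_1 = 13.7423
D_2 = 17.7825
Terminal value at t=2: TV = D_3/(r−g) = 18.6183/(0.1639−0.047) = 159.2668
P₀ = 13.7423/(1+0.1639)^1 + 17.7825/(1+0.1639)^2 + 159.2668/(1+0.1639)^2 = 142.5033

£142.50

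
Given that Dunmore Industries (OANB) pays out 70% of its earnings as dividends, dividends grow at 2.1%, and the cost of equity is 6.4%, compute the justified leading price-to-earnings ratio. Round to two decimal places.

Justified leading P/E = b/(r−g) = 0.70/(0.064−0.021) = 16.2791

16.28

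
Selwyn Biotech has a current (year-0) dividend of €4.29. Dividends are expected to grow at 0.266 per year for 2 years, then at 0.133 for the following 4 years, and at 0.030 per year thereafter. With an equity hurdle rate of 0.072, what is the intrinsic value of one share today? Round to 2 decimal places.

€221.68

Three-stage DDM. Project D₁…D_6; terminal Gordon value at t=6 with g = 0.03; discount at r = 0.072.
D_1 = 5.4311
D_2 = 6.8758
D_3 = 7.7903
D_4 = 8.8264
D_5 = 10.0003
D_6 = 11.3304
TV_6 = 11.6703/(0.072−0.03) = 277.8640
P₀ = Σ Dₜ/(1+r)ᵗ + TV_6/(1+r)^6 = 221.6760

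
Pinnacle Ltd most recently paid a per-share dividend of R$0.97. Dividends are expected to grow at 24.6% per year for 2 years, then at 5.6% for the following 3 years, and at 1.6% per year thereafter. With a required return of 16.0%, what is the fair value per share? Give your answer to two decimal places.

Three-stage DDM. Project D₁…D_5; terminal Gordon value at t=5 with g = 0.016; discount at r = 0.16.
D_1 = 1.2086
D_2 = 1.5059
D_3 = 1.5903
D_4 = 1.6793
D_5 = 1.7734
TV_5 = 1.8017/(0.16−0.016) = 12.5121
P₀ = Σ Dₜ/(1+r)ᵗ + TV_5/(1+r)^5 = 10.9089

R$10.91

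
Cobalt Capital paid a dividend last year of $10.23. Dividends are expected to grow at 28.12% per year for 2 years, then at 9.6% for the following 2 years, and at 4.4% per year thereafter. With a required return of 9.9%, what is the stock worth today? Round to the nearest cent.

Three-stage DDM. Project D₁…D_4; terminal Gordon value at t=4 with g = 0.044; discount at r = 0.099.
D_1 = 13.1067
D_2 = 16.7923
D_3 = 18.4043
D_4 = 20.1711
TV_4 = 21.0587/(0.099−0.044) = 382.8851
P₀ = Σ Dₜ/(1+r)ᵗ + TV_4/(1+r)^4 = 315.9906

$315.99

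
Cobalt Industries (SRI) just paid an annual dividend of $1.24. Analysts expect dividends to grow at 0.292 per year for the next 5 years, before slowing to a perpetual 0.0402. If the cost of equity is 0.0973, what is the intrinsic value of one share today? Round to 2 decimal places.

$61.51

Two-stage DDM. Project D₁…D_5 at 0.292, terminal growth 0.0402, discount at r = 0.0973.
D_1 = 1.6021
D_2 = 2.0699
D_3 = 2.6743
D_4 = 3.4552
D_5 = 4.4641
Terminal value at t=5: TV = D_6/(r−g) = 4.6436/(0.0973−0.0402) = 81.3233
P₀ = 1.6021/(1+0.0973)^1 + 2.0699/(1+0.0973)^2 + 2.6743/(1+0.0973)^3 + 3.4552/(1+0.0973)^4 + 4.4641/(1+0.0973)^5 + 81.3233/(1+0.0973)^5 = 61.5123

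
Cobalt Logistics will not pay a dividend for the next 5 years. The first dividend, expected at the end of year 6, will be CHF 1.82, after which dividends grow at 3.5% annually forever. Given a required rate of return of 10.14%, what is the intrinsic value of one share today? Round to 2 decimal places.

Deferred-dividend DDM. At t=5 the remaining stream is a growing perpetuity with first payment D_6 = 1.82.
V_5 = D_6/(r−g) = 1.82/(0.1014−0.035) = 27.4096
P₀ = V_5/(1+r)^5 = 27.4096/(1+0.1014)^5 = 16.9113

CHF 16.91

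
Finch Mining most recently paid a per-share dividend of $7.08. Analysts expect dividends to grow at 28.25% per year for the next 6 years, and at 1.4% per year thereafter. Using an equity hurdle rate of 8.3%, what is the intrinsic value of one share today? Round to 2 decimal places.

Two-stage DDM. Project D₁…D_6 at 0.2825, terminal growth 0.014, discount at r = 0.083.
D_1 = 9.0801
D_2 = 11.6452
D_3 = 14.9350
D_4 = 19.1541
D_5 = 24.5652
D_6 = 31.5049
Terminal value at t=6: TV = D_7/(r−g) = 31.9459/(0.083−0.014) = 462.9844
P₀ = 9.0801/(1+0.083)^1 + 11.6452/(1+0.083)^2 + 14.9350/(1+0.083)^3 + 19.1541/(1+0.083)^4 + 24.5652/(1+0.083)^5 + 31.5049/(1+0.083)^6 + 462.9844/(1+0.083)^6 = 366.9511

$366.95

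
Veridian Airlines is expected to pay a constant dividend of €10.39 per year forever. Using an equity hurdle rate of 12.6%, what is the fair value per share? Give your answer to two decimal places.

Zero-growth DDM (perpetuity): P₀ = D/r = 10.39 / 0.126 = 82.4603

€82.46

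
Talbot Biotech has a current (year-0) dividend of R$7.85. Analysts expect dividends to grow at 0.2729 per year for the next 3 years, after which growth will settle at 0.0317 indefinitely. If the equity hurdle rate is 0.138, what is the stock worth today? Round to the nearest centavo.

R$136.21

Two-stage DDM. Project D₁…D_3 at 0.2729, terminal growth 0.0317, discount at r = 0.138.
D_1 = 9.9923
D_2 = 12.7192
D_3 = 16.1902
Terminal value at t=3: TV = D_4/(r−g) = 16.7034/(0.138−0.0317) = 157.1349
P₀ = 9.9923/(1+0.138)^1 + 12.7192/(1+0.138)^2 + 16.1902/(1+0.138)^3 + 157.1349/(1+0.138)^3 = 136.2094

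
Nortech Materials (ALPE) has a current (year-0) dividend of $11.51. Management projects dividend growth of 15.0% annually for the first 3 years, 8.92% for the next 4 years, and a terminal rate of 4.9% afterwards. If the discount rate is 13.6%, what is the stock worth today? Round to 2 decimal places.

Three-stage DDM. Project D₁…D_7; terminal Gordon value at t=7 with g = 0.049; discount at r = 0.136.
D_1 = 13.2365
D_2 = 15.2220
D_3 = 17.5053
D_4 = 19.0667
D_5 = 20.7675
D_6 = 22.6200
D_7 = 24.6377
TV_7 = 25.8449/(0.136−0.049) = 297.0678
P₀ = Σ Dₜ/(1+r)ᵗ + TV_7/(1+r)^7 = 200.1073

$200.11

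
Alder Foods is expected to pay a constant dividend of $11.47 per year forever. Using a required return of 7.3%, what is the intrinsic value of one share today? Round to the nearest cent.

Zero-growth DDM (perpetuity): P₀ = D/r = 11.47 / 0.073 = 157.1233

$157.12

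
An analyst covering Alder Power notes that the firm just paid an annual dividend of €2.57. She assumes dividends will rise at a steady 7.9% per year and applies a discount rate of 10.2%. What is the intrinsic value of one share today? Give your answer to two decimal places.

Gordon growth model: P₀ = D₁/(r − g). D₁ = 2.57 × (1 + 0.079) = 2.7730.
P₀ = 2.7730 / (0.102 − 0.079) = 2.7730 / 0.023 = 120.5665

€120.57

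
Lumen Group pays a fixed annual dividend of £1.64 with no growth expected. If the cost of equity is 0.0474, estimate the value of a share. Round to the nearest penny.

£34.60

Zero-growth DDM (perpetuity): P₀ = D/r = 1.64 / 0.0474 = 34.5992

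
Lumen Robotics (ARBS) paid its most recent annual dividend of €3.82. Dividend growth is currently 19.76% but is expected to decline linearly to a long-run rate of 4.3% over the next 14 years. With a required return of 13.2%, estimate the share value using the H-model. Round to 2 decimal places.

H-model: P₀ = D₀[(1+g_L) + H(g_S−g_L)]/(r−g_L), with H = 14/2 = 7.
P₀ = 3.82 × [(1+0.043) + 7×(0.1976−0.043)] / (0.132−0.043)
   = 3.82 × 2.1252 / 0.089 = 91.2164

€91.22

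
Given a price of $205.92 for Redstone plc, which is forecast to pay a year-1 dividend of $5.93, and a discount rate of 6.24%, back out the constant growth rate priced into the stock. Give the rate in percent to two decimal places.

From P₀ = D₁/(r − g), the implied growth is g = r − D₁/P₀.
g = 0.0624 − 5.93/205.92 = 0.0624 − 0.02880 = 0.03360

3.36%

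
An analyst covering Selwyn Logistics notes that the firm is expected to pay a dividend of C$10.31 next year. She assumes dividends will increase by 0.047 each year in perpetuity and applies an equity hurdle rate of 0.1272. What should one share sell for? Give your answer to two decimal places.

C$128.55

Gordon growth model: P₀ = D₁/(r − g), with D₁ = 10.31 given directly.
P₀ = 10.3100 / (0.1272 − 0.047) = 10.3100 / 0.0802 = 128.5536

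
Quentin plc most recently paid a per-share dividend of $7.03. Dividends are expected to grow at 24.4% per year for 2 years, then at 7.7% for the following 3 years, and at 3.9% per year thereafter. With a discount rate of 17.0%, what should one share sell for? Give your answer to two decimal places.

Three-stage DDM. Project D₁…D_5; terminal Gordon value at t=5 with g = 0.039; discount at r = 0.17.
D_1 = 8.7453
D_2 = 10.8792
D_3 = 11.7169
D_4 = 12.6191
D_5 = 13.5907
TV_5 = 14.1208/(0.17−0.039) = 107.7922
P₀ = Σ Dₜ/(1+r)ᵗ + TV_5/(1+r)^5 = 84.8360

$84.84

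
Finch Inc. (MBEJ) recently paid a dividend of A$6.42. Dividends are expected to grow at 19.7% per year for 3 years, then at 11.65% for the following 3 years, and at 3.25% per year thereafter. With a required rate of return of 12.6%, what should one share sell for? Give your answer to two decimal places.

Three-stage DDM. Project D₁…D_6; terminal Gordon value at t=6 with g = 0.0325; discount at r = 0.126.
D_1 = 7.6847
D_2 = 9.1986
D_3 = 11.0108
D_4 = 12.2935
D_5 = 13.7257
D_6 = 15.3248
TV_6 = 15.8228/(0.126−0.0325) = 169.2280
P₀ = Σ Dₜ/(1+r)ᵗ + TV_6/(1+r)^6 = 127.5735

A$127.57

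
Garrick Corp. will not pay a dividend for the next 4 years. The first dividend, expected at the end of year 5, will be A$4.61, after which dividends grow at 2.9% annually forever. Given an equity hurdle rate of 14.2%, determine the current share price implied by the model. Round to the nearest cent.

A$23.99

Deferred-dividend DDM. At t=4 the remaining stream is a growing perpetuity with first payment D_5 = 4.61.
V_4 = D_5/(r−g) = 4.61/(0.142−0.029) = 40.7965
P₀ = V_4/(1+r)^4 = 40.7965/(1+0.142)^4 = 23.9860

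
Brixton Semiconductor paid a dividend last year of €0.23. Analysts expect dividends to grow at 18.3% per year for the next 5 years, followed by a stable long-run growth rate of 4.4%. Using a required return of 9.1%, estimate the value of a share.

Two-stage DDM. Project D₁…D_5 at 0.183, terminal growth 0.044, discount at r = 0.091.
D_1 = 0.2721
D_2 = 0.3219
D_3 = 0.3808
D_4 = 0.4505
D_5 = 0.5329
Terminal value at t=5: TV = D_6/(r−g) = 0.5564/(0.091−0.044) = 11.8373
P₀ = 0.2721/(1+0.091)^1 + 0.3219/(1+0.091)^2 + 0.3808/(1+0.091)^3 + 0.4505/(1+0.091)^4 + 0.5329/(1+0.091)^5 + 11.8373/(1+0.091)^5 = 9.1340

€9.13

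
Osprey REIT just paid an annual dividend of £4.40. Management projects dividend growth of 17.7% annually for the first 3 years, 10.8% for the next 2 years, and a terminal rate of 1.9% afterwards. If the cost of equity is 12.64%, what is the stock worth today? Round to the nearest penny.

Three-stage DDM. Project D₁…D_5; terminal Gordon value at t=5 with g = 0.019; discount at r = 0.1264.
D_1 = 5.1788
D_2 = 6.0954
D_3 = 7.1743
D_4 = 7.9492
D_5 = 8.8077
TV_5 = 8.9750/(0.1264−0.019) = 83.5664
P₀ = Σ Dₜ/(1+r)ᵗ + TV_5/(1+r)^5 = 70.3031

£70.30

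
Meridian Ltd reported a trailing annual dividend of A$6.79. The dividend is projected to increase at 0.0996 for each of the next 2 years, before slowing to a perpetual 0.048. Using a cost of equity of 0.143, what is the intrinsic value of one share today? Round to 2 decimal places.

Two-stage DDM. Project D₁…D_2 at 0.0996, terminal growth 0.048, discount at r = 0.143.
D_1 = 7.4663
D_2 = 8.2099
Terminal value at t=2: TV = D_3/(r−g) = 8.6040/(0.143−0.048) = 90.5684
P₀ = 7.4663/(1+0.143)^1 + 8.2099/(1+0.143)^2 + 90.5684/(1+0.143)^2 = 82.1405

A$82.14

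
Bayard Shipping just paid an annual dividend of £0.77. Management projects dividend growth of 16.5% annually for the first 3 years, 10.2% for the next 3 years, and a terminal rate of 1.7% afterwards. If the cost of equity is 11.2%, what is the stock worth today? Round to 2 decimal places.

Three-stage DDM. Project D₁…D_6; terminal Gordon value at t=6 with g = 0.017; discount at r = 0.112.
D_1 = 0.8971
D_2 = 1.0451
D_3 = 1.2175
D_4 = 1.3417
D_5 = 1.4785
D_6 = 1.6293
TV_6 = 1.6570/(0.112−0.017) = 17.4426
P₀ = Σ Dₜ/(1+r)ᵗ + TV_6/(1+r)^6 = 14.3714

£14.37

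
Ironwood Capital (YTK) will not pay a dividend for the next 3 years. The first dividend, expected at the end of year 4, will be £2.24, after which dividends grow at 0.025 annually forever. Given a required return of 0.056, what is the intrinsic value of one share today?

Deferred-dividend DDM. At t=3 the remaining stream is a growing perpetuity with first payment D_4 = 2.24.
V_3 = D_4/(r−g) = 2.24/(0.056−0.025) = 72.2581
P₀ = V_3/(1+r)^3 = 72.2581/(1+0.056)^3 = 61.3613

£61.36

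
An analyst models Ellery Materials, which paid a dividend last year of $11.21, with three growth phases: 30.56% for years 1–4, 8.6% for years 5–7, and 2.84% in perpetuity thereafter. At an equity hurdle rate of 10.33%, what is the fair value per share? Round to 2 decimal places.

Three-stage DDM. Project D₁…D_7; terminal Gordon value at t=7 with g = 0.0284; discount at r = 0.1033.
D_1 = 14.6358
D_2 = 19.1085
D_3 = 24.9480
D_4 = 32.5721
D_5 = 35.3733
D_6 = 38.4154
D_7 = 41.7192
TV_7 = 42.9040/(0.1033−0.0284) = 572.8170
P₀ = Σ Dₜ/(1+r)ᵗ + TV_7/(1+r)^7 = 421.2680

$421.27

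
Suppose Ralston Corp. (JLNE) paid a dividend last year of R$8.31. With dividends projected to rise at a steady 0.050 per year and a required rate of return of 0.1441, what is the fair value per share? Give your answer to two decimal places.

Gordon growth model: P₀ = D₁/(r − g). D₁ = 8.31 × (1 + 0.05) = 8.7255.
P₀ = 8.7255 / (0.1441 − 0.05) = 8.7255 / 0.0941 = 92.7258

R$92.73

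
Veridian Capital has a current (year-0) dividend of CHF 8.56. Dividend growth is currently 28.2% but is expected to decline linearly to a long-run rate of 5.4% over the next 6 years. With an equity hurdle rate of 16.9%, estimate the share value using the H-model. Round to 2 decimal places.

CHF 129.37

H-model: P₀ = D₀[(1+g_L) + H(g_S−g_L)]/(r−g_L), with H = 6/2 = 3.
P₀ = 8.56 × [(1+0.054) + 3×(0.282−0.054)] / (0.169−0.054)
   = 8.56 × 1.7380 / 0.115 = 129.3677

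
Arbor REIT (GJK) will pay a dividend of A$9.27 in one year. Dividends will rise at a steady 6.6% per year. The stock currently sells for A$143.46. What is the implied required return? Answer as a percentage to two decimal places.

13.06%

Rearranging the constant-growth DDM: r = D₁/P₀ + g.
r = 9.2700 / 143.46 + 0.066 = 0.06462 + 0.066 = 0.13062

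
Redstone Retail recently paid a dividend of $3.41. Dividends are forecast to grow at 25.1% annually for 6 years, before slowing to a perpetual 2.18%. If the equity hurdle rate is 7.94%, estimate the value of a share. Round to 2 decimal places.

$181.99

Two-stage DDM. Project D₁…D_6 at 0.251, terminal growth 0.0218, discount at r = 0.0794.
D_1 = 4.2659
D_2 = 5.3367
D_3 = 6.6762
D_4 = 8.3519
D_5 = 10.4482
D_6 = 13.0707
Terminal value at t=6: TV = D_7/(r−g) = 13.3556/(0.0794−0.0218) = 231.8684
P₀ = 4.2659/(1+0.0794)^1 + 5.3367/(1+0.0794)^2 + 6.6762/(1+0.0794)^3 + 8.3519/(1+0.0794)^4 + 10.4482/(1+0.0794)^5 + 13.0707/(1+0.0794)^6 + 231.8684/(1+0.0794)^6 = 181.9930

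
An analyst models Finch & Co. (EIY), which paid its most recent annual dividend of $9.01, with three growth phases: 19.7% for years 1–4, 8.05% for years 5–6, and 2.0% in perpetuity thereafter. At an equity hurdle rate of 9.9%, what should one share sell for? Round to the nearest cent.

Three-stage DDM. Project D₁…D_6; terminal Gordon value at t=6 with g = 0.02; discount at r = 0.099.
D_1 = 10.7850
D_2 = 12.9096
D_3 = 15.4528
D_4 = 18.4970
D_5 = 19.9860
D_6 = 21.5949
TV_6 = 22.0268/(0.099−0.02) = 278.8201
P₀ = Σ Dₜ/(1+r)ᵗ + TV_6/(1+r)^6 = 227.7940

$227.79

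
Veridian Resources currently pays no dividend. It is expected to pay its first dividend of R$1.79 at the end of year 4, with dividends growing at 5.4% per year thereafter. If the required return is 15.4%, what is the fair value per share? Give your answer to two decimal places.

Deferred-dividend DDM. At t=3 the remaining stream is a growing perpetuity with first payment D_4 = 1.79.
V_3 = D_4/(r−g) = 1.79/(0.154−0.054) = 17.9000
P₀ = V_3/(1+r)^3 = 17.9000/(1+0.154)^3 = 11.6476

R$11.65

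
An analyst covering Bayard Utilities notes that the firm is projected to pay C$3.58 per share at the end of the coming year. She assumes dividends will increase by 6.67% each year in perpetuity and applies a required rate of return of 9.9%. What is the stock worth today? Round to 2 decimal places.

C$110.84

Gordon growth model: P₀ = D₁/(r − g), with D₁ = 3.58 given directly.
P₀ = 3.5800 / (0.099 − 0.0667) = 3.5800 / 0.0323 = 110.8359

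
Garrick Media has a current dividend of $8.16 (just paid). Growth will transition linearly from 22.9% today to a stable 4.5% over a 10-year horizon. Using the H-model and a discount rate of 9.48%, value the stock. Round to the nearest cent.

H-model: P₀ = D₀[(1+g_L) + H(g_S−g_L)]/(r−g_L), with H = 10/2 = 5.
P₀ = 8.16 × [(1+0.045) + 5×(0.229−0.045)] / (0.0948−0.045)
   = 8.16 × 1.9650 / 0.0498 = 321.9759

$321.98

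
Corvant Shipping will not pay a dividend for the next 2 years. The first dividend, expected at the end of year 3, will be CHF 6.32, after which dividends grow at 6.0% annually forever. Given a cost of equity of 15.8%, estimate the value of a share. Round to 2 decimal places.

CHF 48.09

Deferred-dividend DDM. At t=2 the remaining stream is a growing perpetuity with first payment D_3 = 6.32.
V_2 = D_3/(r−g) = 6.32/(0.158−0.06) = 64.4898
P₀ = V_2/(1+r)^2 = 64.4898/(1+0.158)^2 = 48.0921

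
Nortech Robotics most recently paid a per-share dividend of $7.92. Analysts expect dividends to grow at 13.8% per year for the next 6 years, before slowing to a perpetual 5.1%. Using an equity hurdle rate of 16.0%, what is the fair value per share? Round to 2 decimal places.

$112.54

Two-stage DDM. Project D₁…D_6 at 0.138, terminal growth 0.051, discount at r = 0.16.
D_1 = 9.0130
D_2 = 10.2567
D_3 = 11.6722
D_4 = 13.2829
D_5 = 15.1160
D_6 = 17.2020
Terminal value at t=6: TV = D_7/(r−g) = 18.0793/(0.16−0.051) = 165.8651
P₀ = 9.0130/(1+0.16)^1 + 10.2567/(1+0.16)^2 + 11.6722/(1+0.16)^3 + 13.2829/(1+0.16)^4 + 15.1160/(1+0.16)^5 + 17.2020/(1+0.16)^6 + 165.8651/(1+0.16)^6 = 112.5415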